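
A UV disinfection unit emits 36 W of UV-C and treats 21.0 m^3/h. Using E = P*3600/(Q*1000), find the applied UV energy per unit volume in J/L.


Energy delivered per hour = 36 W * 3600 s = 129600 J/h
Volume treated per hour = 21.0 m^3/h * 1000 = 21000 L/h
dose = 129600 / 21000 = 6.17143 J/L

6.17143 J/L


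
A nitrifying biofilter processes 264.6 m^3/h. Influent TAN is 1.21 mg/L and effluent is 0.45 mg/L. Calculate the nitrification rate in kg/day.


Concentration drop: TAN_in - TAN_out = 1.21 - 0.45 = 0.76 mg/L
Hourly TAN removed = Q * dTAN = 264.6 m^3/h * 0.76 mg/L = 201.096 g/h  (m^3/h * mg/L = g/h)
Daily TAN removed = 201.096 * 24 = 4826.304 g/day
Convert to kg/day: 4826.304 / 1000 = 4.826304 kg/day

4.826304 kg/day


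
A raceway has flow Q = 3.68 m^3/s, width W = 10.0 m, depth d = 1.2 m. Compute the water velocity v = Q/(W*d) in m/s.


Cross-sectional area = W * d = 10.0 * 1.2 = 12 m^2
Velocity = Q / A = 3.68 / 12 = 0.306667 m/s

0.306667 m/s


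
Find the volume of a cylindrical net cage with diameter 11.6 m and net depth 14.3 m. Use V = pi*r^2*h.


r = d/2 = 11.6/2 = 5.8 m
Base area = pi*r^2 = pi*5.8^2 = 105.68318 m^2
Volume = 105.68318 * 14.3 = 1511.27 m^3

1511.27 m^3


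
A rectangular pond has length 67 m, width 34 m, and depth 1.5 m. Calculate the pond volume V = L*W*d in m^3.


Base area = L * W = 67 * 34 = 2278 m^2
Volume = area * depth = 2278 * 1.5 = 3417 m^3

3417 m^3


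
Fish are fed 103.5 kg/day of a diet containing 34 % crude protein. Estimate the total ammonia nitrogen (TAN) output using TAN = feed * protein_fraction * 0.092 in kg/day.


Protein in feed = 103.5 * 34/100 = 35.19 kg/day
TAN = protein * 0.092 = 35.19 * 0.092 = 3.23748 kg/day

3.23748 kg/day


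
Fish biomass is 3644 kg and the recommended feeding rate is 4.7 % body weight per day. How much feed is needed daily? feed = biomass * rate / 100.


Feeding rate fraction = 4.7% / 100 = 0.047
Daily feed = 3644 kg * 0.047 = 171.268 kg/day

171.268 kg/day


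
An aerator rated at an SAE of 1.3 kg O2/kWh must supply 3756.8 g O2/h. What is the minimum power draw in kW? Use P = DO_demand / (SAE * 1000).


SAE in g O2/kWh = 1.3 * 1000 = 1300 g/kWh
P = DO_demand / SAE_g = 3756.8 / 1300 = 2.88985 kW

2.88985 kW


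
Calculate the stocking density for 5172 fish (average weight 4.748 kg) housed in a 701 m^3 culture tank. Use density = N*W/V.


Total biomass = 5172 fish * 4.748 kg = 24556.656 kg
Density = total biomass / volume = 24556.656 / 701 = 35.0309 kg/m^3

35.0309 kg/m^3


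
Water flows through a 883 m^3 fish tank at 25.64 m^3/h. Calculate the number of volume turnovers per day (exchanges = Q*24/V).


Daily flow volume = 25.64 m^3/h * 24 h = 615.36 m^3/day
Exchanges = daily flow / tank volume = 615.36 / 883 = 0.696897 exchanges/day

0.696897 exchanges/day


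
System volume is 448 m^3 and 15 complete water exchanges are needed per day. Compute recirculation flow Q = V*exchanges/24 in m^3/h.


Daily recirculation volume = 448 m^3 * 15 = 6720 m^3/day
Flow rate Q = daily volume / 24 h = 6720 / 24 = 280 m^3/h

280 m^3/h


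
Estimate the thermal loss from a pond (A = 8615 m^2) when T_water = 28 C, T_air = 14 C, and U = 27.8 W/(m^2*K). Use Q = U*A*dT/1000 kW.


Temperature difference dT = 28 - 14 = 14 K
Heat loss (W) = U * A * dT = 27.8 * 8615 * 14 = 3352958 W
Convert to kW: 3352958 / 1000 = 3352.958 kW

3352.958 kW


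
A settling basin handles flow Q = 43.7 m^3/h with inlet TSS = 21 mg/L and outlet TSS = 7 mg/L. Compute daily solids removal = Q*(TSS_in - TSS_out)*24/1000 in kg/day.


Concentration drop: TSS_in - TSS_out = 21 - 7 = 14 mg/L
Hourly solids removed = Q * dTSS = 43.7 m^3/h * 14 mg/L = 611.8 g/h  (m^3/h * mg/L = g/h)
Daily solids removed = 611.8 * 24 = 14683.2 g/day
Convert g to kg: 14683.2 / 1000 = 14.6832 kg/day

14.6832 kg/day


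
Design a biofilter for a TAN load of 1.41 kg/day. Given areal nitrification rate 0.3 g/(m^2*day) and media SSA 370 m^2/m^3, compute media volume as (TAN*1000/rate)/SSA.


A = 1.41*1000 / 0.3 = 4700 m^2
V = 4700 / 370 = 12.7027

12.7027 m^3


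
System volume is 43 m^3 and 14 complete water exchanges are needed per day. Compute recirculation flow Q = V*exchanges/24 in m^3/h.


Daily recirculation volume = 43 m^3 * 14 = 602 m^3/day
Flow rate Q = daily volume / 24 h = 602 / 24 = 25.0833 m^3/h

25.0833 m^3/h


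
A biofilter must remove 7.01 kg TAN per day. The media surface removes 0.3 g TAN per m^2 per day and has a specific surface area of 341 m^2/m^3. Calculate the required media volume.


A = 7.01*1000 / 0.3 = 23366.667 m^2
V = 23366.667 / 341 = 68.524

68.524 m^3


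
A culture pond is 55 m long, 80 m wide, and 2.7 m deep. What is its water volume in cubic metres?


Base area = L * W = 55 * 80 = 4400 m^2
Volume = area * depth = 4400 * 2.7 = 11880 m^3

11880 m^3


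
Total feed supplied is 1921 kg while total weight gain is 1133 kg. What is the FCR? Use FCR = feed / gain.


FCR = feed consumed / weight gained
FCR = 1921 kg / 1133 kg = 1.6955

1.6955


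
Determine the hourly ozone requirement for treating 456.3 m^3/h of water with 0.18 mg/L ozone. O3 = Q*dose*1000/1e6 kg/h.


O3 demand (mg/h) = Q * dose * 1000 = 456.3 * 0.18 * 1000 = 82134 mg/h
Convert mg to kg: 82134 / 1e6 = 0.082134 kg/h

0.082134 kg/h


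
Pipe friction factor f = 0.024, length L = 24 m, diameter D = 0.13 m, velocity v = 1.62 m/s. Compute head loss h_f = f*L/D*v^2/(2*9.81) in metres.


v^2 = 1.62^2 = 2.6244 m^2/s^2
L/D = 24/0.13 = 184.61538
h_f = f*(L/D)*v^2/(2g) = 0.024 * 184.61538 * 2.6244 / 19.62 = 0.592666 m

0.592666 m


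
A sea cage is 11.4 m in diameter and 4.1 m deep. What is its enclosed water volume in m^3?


r = d/2 = 11.4/2 = 5.7 m
Base area = pi*r^2 = pi*5.7^2 = 102.07035 m^2
Volume = 102.07035 * 4.1 = 418.488 m^3

418.488 m^3


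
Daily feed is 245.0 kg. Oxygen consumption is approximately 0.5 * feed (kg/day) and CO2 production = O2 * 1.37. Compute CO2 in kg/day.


O2 = 245.0 * 0.5 = 122.5
CO2 = 122.5 * 1.37 = 167.825

167.825 kg/day


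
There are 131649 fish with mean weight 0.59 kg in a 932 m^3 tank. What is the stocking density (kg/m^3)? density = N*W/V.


Total biomass = 131649 fish * 0.59 kg = 77672.91 kg
Density = total biomass / volume = 77672.91 / 932 = 83.34 kg/m^3

83.34 kg/m^3


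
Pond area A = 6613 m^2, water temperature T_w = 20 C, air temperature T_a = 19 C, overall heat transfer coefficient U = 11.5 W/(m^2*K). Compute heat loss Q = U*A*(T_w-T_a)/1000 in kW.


Temperature difference dT = 20 - 19 = 1 K
Heat loss (W) = U * A * dT = 11.5 * 6613 * 1 = 76049.5 W
Convert to kW: 76049.5 / 1000 = 76.0495 kW

76.0495 kW


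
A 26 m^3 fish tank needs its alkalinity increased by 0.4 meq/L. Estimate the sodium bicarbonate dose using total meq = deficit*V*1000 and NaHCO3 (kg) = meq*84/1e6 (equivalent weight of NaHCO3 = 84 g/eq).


Tank volume in L = 26 m^3 * 1000 = 26000 L
Total meq required = 0.4 meq/L * 26000 L = 10400 meq
NaHCO3 mass = 10400 meq * 84 mg/meq / 1e6 = 0.8736 kg

0.8736 kg


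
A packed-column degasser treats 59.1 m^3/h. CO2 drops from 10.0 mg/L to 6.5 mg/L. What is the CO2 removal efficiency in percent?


CO2_out / CO2_in = 6.5 / 10.0 = 0.65
Fraction remaining = 0.65
efficiency = (1 - 0.65) * 100 = 35 %

35 %


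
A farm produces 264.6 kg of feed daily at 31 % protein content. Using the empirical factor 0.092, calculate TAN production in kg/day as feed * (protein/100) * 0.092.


Protein in feed = 264.6 * 31/100 = 82.026 kg/day
TAN = protein * 0.092 = 82.026 * 0.092 = 7.546392 kg/day

7.546392 kg/day


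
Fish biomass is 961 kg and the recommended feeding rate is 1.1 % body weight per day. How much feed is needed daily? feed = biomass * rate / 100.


Feeding rate fraction = 1.1% / 100 = 0.011
Daily feed = 961 kg * 0.011 = 10.571 kg/day

10.571 kg/day


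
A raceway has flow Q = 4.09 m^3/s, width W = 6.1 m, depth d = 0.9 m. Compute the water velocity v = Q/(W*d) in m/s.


Cross-sectional area = W * d = 6.1 * 0.9 = 5.49 m^2
Velocity = Q / A = 4.09 / 5.49 = 0.744991 m/s

0.744991 m/s


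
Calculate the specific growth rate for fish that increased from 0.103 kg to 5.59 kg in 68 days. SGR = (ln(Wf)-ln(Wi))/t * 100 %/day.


ln(W_f) = ln(5.59) = 1.7209793
ln(W_i) = ln(0.103) = -2.2730263
ln(W_f) - ln(W_i) = 1.7209793 - -2.2730263 = 3.9940056
SGR = 3.9940056 / 68 * 100 = 5.87354 %/day

5.87354 %/day


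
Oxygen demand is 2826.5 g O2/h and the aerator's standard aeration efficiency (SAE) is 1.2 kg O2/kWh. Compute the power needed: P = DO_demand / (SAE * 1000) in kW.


SAE in g O2/kWh = 1.2 * 1000 = 1200 g/kWh
P = DO_demand / SAE_g = 2826.5 / 1200 = 2.35542 kW

2.35542 kW


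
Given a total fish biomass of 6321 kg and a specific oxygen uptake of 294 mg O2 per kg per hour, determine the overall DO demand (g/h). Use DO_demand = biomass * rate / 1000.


Total O2 consumption (mg/h) = 6321 kg * 294 mg/(kg*h) = 1858374 mg/h
Convert to g/h: 1858374 / 1000 = 1858.374 g/h

1858.374 g/h


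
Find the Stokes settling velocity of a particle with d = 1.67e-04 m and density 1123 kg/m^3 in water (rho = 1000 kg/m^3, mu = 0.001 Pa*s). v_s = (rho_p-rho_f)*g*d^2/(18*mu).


Density difference: rho_p - rho_f = 1123 - 1000 = 123 kg/m^3
d^2 = (1.67e-04)^2 = 2.7889e-08 m^2
Numerator = (rho_p - rho_f) * g * d^2 = 123 * 9.81 * 2.7889e-08 = 3.3651704e-05
Denominator = 18 * mu = 18 * 0.001 = 0.018
v_s = 3.3651704e-05 / 0.018 = 0.00186954 m/s
Check: Re = rho_f * v_s * d / mu = 1000 * 0.00186954 * 1.67e-04 / 0.001 = 0.312 < 1, so Stokes' law applies.

0.00186954 m/s


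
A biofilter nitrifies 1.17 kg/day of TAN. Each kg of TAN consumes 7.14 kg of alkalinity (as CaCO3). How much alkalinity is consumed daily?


Alkalinity factor: 7.14 kg CaCO3 consumed per kg TAN nitrified
alk = 1.17 kg TAN * 7.14 = 8.3538 kg CaCO3/day

8.3538 kg CaCO3/day


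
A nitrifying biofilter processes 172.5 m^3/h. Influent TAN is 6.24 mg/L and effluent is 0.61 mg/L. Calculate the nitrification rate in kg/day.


Concentration drop: TAN_in - TAN_out = 6.24 - 0.61 = 5.63 mg/L
Hourly TAN removed = Q * dTAN = 172.5 m^3/h * 5.63 mg/L = 971.175 g/h  (m^3/h * mg/L = g/h)
Daily TAN removed = 971.175 * 24 = 23308.2 g/day
Convert to kg/day: 23308.2 / 1000 = 23.3082 kg/day

23.3082 kg/day


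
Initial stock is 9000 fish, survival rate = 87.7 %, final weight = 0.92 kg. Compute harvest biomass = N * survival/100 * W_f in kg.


Survivors = 9000 * 87.7/100 = 7893 fish
Harvest biomass = survivors * W_f = 7893 * 0.92 = 7261.56 kg

7261.56 kg


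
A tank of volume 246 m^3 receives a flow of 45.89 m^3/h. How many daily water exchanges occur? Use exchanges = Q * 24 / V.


Daily flow volume = 45.89 m^3/h * 24 h = 1101.36 m^3/day
Exchanges = daily flow / tank volume = 1101.36 / 246 = 4.47707 exchanges/day

4.47707 exchanges/day


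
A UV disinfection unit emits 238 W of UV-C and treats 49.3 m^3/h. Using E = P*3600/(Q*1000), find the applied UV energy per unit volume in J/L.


Energy delivered per hour = 238 W * 3600 s = 856800 J/h
Volume treated per hour = 49.3 m^3/h * 1000 = 49300 L/h
dose = 856800 / 49300 = 17.3793 J/L

17.3793 J/L


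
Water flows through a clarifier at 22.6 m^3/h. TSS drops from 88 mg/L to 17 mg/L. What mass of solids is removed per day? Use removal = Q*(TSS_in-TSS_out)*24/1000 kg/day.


Concentration drop: TSS_in - TSS_out = 88 - 17 = 71 mg/L
Hourly solids removed = Q * dTSS = 22.6 m^3/h * 71 mg/L = 1604.6 g/h  (m^3/h * mg/L = g/h)
Daily solids removed = 1604.6 * 24 = 38510.4 g/day
Convert g to kg: 38510.4 / 1000 = 38.5104 kg/day

38.5104 kg/day


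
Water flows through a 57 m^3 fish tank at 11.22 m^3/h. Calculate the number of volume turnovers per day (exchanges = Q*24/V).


Daily flow volume = 11.22 m^3/h * 24 h = 269.28 m^3/day
Exchanges = daily flow / tank volume = 269.28 / 57 = 4.72421 exchanges/day

4.72421 exchanges/day


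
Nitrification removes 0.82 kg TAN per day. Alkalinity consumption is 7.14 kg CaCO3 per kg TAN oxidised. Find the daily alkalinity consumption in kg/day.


Alkalinity factor: 7.14 kg CaCO3 consumed per kg TAN nitrified
alk = 0.82 kg TAN * 7.14 = 5.8548 kg CaCO3/day

5.8548 kg CaCO3/day


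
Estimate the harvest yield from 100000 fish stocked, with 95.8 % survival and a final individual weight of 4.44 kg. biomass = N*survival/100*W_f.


Survivors = 100000 * 95.8/100 = 95800 fish
Harvest biomass = survivors * W_f = 95800 * 4.44 = 425352 kg

425352 kg


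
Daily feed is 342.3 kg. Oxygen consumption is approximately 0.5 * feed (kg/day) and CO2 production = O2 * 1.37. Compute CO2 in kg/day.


O2 = 342.3 * 0.5 = 171.15
CO2 = 171.15 * 1.37 = 234.4755

234.4755 kg/day


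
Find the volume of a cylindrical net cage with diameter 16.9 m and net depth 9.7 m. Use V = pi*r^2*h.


r = d/2 = 16.9/2 = 8.45 m
Base area = pi*r^2 = pi*8.45^2 = 224.31757 m^2
Volume = 224.31757 * 9.7 = 2175.88 m^3

2175.88 m^3


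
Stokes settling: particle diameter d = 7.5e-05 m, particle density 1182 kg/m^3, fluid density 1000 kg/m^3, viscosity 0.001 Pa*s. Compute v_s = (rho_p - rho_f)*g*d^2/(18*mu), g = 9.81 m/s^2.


Density difference: rho_p - rho_f = 1182 - 1000 = 182 kg/m^3
d^2 = (7.5e-05)^2 = 5.625e-09 m^2
Numerator = (rho_p - rho_f) * g * d^2 = 182 * 9.81 * 5.625e-09 = 1.0042988e-05
Denominator = 18 * mu = 18 * 0.001 = 0.018
v_s = 1.0042988e-05 / 0.018 = 5.57944e-04 m/s
Check: Re = rho_f * v_s * d / mu = 1000 * 5.57944e-04 * 7.5e-05 / 0.001 = 0.0418 < 1, so Stokes' law applies.

5.57944e-04 m/s


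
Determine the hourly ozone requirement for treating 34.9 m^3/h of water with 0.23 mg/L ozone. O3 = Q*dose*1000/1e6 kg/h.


O3 demand (mg/h) = Q * dose * 1000 = 34.9 * 0.23 * 1000 = 8027 mg/h
Convert mg to kg: 8027 / 1e6 = 0.008027 kg/h

0.008027 kg/h


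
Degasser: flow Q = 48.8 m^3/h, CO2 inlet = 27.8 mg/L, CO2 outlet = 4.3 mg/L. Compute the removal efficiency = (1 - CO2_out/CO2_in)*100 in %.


CO2_out / CO2_in = 4.3 / 27.8 = 0.15467626
Fraction remaining = 0.15467626
efficiency = (1 - 0.15467626) * 100 = 84.5324 %

84.5324 %


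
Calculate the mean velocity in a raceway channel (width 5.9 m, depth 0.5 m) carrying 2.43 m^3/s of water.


Cross-sectional area = W * d = 5.9 * 0.5 = 2.95 m^2
Velocity = Q / A = 2.43 / 2.95 = 0.823729 m/s

0.823729 m/s


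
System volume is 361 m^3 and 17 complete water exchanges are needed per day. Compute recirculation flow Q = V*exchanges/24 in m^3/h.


Daily recirculation volume = 361 m^3 * 17 = 6137 m^3/day
Flow rate Q = daily volume / 24 h = 6137 / 24 = 255.708 m^3/h

255.708 m^3/h


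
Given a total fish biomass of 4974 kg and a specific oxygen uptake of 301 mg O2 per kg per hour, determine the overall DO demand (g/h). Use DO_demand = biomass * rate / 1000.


Total O2 consumption (mg/h) = 4974 kg * 301 mg/(kg*h) = 1497174 mg/h
Convert to g/h: 1497174 / 1000 = 1497.174 g/h

1497.174 g/h


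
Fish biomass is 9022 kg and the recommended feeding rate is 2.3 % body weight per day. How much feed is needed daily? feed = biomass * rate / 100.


Feeding rate fraction = 2.3% / 100 = 0.023
Daily feed = 9022 kg * 0.023 = 207.506 kg/day

207.506 kg/day


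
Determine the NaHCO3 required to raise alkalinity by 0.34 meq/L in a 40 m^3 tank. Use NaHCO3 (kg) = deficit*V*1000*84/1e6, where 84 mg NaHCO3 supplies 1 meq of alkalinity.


Tank volume in L = 40 m^3 * 1000 = 40000 L
Total meq required = 0.34 meq/L * 40000 L = 13600 meq
NaHCO3 mass = 13600 meq * 84 mg/meq / 1e6 = 1.1424 kg

1.1424 kg


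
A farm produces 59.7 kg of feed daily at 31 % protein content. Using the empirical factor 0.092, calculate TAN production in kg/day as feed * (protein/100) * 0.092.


Protein in feed = 59.7 * 31/100 = 18.507 kg/day
TAN = protein * 0.092 = 18.507 * 0.092 = 1.702644 kg/day

1.702644 kg/day


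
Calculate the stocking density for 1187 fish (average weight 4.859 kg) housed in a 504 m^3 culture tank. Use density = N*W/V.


Total biomass = 1187 fish * 4.859 kg = 5767.633 kg
Density = total biomass / volume = 5767.633 / 504 = 11.4437 kg/m^3

11.4437 kg/m^3


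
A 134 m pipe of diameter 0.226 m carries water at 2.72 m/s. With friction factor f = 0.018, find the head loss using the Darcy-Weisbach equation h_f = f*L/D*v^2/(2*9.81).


v^2 = 2.72^2 = 7.3984 m^2/s^2
L/D = 134/0.226 = 592.92035
h_f = f*(L/D)*v^2/(2g) = 0.018 * 592.92035 * 7.3984 / 19.62 = 4.02446 m

4.02446 m


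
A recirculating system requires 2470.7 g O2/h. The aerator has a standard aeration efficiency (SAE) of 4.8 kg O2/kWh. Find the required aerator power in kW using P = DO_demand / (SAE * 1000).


SAE in g O2/kWh = 4.8 * 1000 = 4800 g/kWh
P = DO_demand / SAE_g = 2470.7 / 4800 = 0.514729 kW

0.514729 kW


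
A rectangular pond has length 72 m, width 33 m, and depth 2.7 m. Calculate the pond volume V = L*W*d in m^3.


Base area = L * W = 72 * 33 = 2376 m^2
Volume = area * depth = 2376 * 2.7 = 6415.2 m^3

6415.2 m^3


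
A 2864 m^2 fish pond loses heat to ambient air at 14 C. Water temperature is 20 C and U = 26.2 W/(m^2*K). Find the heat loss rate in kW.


Temperature difference dT = 20 - 14 = 6 K
Heat loss (W) = U * A * dT = 26.2 * 2864 * 6 = 450220.8 W
Convert to kW: 450220.8 / 1000 = 450.2208 kW

450.2208 kW


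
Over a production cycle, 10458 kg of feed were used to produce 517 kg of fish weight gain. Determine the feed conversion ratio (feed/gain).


FCR = feed consumed / weight gained
FCR = 10458 kg / 517 kg = 20.2282

20.2282


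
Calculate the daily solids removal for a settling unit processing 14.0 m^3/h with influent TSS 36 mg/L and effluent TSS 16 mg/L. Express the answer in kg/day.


Concentration drop: TSS_in - TSS_out = 36 - 16 = 20 mg/L
Hourly solids removed = Q * dTSS = 14.0 m^3/h * 20 mg/L = 280 g/h  (m^3/h * mg/L = g/h)
Daily solids removed = 280 * 24 = 6720 g/day
Convert g to kg: 6720 / 1000 = 6.72 kg/day

6.72 kg/day


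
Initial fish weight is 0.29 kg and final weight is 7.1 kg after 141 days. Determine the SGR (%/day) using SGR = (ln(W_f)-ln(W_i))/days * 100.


ln(W_f) = ln(7.1) = 1.9600948
ln(W_i) = ln(0.29) = -1.2378744
ln(W_f) - ln(W_i) = 1.9600948 - -1.2378744 = 3.1979692
SGR = 3.1979692 / 141 * 100 = 2.26806 %/day

2.26806 %/day


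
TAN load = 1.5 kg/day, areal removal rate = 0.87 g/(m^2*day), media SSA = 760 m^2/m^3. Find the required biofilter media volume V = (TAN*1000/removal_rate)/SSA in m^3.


A = 1.5*1000 / 0.87 = 1724.1379 m^2
V = 1724.1379 / 760 = 2.2686

2.2686 m^3


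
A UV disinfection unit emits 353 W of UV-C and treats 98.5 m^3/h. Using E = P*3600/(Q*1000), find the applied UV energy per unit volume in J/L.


Energy delivered per hour = 353 W * 3600 s = 1270800 J/h
Volume treated per hour = 98.5 m^3/h * 1000 = 98500 L/h
dose = 1270800 / 98500 = 12.9015 J/L

12.9015 J/L


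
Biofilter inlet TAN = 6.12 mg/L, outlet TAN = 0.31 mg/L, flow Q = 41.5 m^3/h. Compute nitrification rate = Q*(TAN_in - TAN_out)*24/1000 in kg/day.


Concentration drop: TAN_in - TAN_out = 6.12 - 0.31 = 5.81 mg/L
Hourly TAN removed = Q * dTAN = 41.5 m^3/h * 5.81 mg/L = 241.115 g/h  (m^3/h * mg/L = g/h)
Daily TAN removed = 241.115 * 24 = 5786.76 g/day
Convert to kg/day: 5786.76 / 1000 = 5.78676 kg/day

5.78676 kg/day


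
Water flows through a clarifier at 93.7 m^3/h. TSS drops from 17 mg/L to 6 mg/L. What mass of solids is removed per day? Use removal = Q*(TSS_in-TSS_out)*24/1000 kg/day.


Concentration drop: TSS_in - TSS_out = 17 - 6 = 11 mg/L
Hourly solids removed = Q * dTSS = 93.7 m^3/h * 11 mg/L = 1030.7 g/h  (m^3/h * mg/L = g/h)
Daily solids removed = 1030.7 * 24 = 24736.8 g/day
Convert g to kg: 24736.8 / 1000 = 24.7368 kg/day

24.7368 kg/day


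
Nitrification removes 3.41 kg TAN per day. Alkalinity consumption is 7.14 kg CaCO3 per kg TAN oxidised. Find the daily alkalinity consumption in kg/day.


Alkalinity factor: 7.14 kg CaCO3 consumed per kg TAN nitrified
alk = 3.41 kg TAN * 7.14 = 24.3474 kg CaCO3/day

24.3474 kg CaCO3/day


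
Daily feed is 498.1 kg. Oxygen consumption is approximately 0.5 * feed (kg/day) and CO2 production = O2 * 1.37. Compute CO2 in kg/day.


O2 = 498.1 * 0.5 = 249.05
CO2 = 249.05 * 1.37 = 341.1985

341.1985 kg/day


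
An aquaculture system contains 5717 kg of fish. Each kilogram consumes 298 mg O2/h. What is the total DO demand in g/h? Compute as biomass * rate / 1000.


Total O2 consumption (mg/h) = 5717 kg * 298 mg/(kg*h) = 1703666 mg/h
Convert to g/h: 1703666 / 1000 = 1703.666 g/h

1703.666 g/h


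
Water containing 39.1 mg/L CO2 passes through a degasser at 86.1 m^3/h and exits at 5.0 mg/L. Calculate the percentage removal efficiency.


CO2_out / CO2_in = 5.0 / 39.1 = 0.12787724
Fraction remaining = 0.12787724
efficiency = (1 - 0.12787724) * 100 = 87.2123 %

87.2123 %


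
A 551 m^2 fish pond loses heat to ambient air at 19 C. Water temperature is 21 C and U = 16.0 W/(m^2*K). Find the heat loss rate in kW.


Temperature difference dT = 21 - 19 = 2 K
Heat loss (W) = U * A * dT = 16.0 * 551 * 2 = 17632 W
Convert to kW: 17632 / 1000 = 17.632 kW

17.632 kW


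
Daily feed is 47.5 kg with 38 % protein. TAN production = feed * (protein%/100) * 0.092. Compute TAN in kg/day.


Protein in feed = 47.5 * 38/100 = 18.05 kg/day
TAN = protein * 0.092 = 18.05 * 0.092 = 1.6606 kg/day

1.6606 kg/day


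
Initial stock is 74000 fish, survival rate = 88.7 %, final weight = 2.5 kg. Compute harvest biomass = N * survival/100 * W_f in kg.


Survivors = 74000 * 88.7/100 = 65638 fish
Harvest biomass = survivors * W_f = 65638 * 2.5 = 164095 kg

164095 kg


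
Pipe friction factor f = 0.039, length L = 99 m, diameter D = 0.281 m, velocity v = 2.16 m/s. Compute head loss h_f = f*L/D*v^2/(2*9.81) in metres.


v^2 = 2.16^2 = 4.6656 m^2/s^2
L/D = 99/0.281 = 352.31317
h_f = f*(L/D)*v^2/(2g) = 0.039 * 352.31317 * 4.6656 / 19.62 = 3.2674 m

3.2674 m


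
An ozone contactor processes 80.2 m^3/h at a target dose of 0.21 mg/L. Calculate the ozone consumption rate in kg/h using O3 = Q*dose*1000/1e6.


O3 demand (mg/h) = Q * dose * 1000 = 80.2 * 0.21 * 1000 = 16842 mg/h
Convert mg to kg: 16842 / 1e6 = 0.016842 kg/h

0.016842 kg/h


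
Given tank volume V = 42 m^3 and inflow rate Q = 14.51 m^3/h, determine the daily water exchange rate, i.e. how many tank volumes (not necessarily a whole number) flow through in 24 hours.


Daily flow volume = 14.51 m^3/h * 24 h = 348.24 m^3/day
Exchanges = daily flow / tank volume = 348.24 / 42 = 8.29143 exchanges/day

8.29143 exchanges/day


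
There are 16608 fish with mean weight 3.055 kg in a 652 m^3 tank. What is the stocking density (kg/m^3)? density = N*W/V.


Total biomass = 16608 fish * 3.055 kg = 50737.44 kg
Density = total biomass / volume = 50737.44 / 652 = 77.8182 kg/m^3

77.8182 kg/m^3


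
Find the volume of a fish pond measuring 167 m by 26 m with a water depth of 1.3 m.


Base area = L * W = 167 * 26 = 4342 m^2
Volume = area * depth = 4342 * 1.3 = 5644.6 m^3

5644.6 m^3


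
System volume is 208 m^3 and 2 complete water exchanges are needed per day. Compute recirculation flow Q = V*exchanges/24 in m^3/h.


Daily recirculation volume = 208 m^3 * 2 = 416 m^3/day
Flow rate Q = daily volume / 24 h = 416 / 24 = 17.3333 m^3/h

17.3333 m^3/h


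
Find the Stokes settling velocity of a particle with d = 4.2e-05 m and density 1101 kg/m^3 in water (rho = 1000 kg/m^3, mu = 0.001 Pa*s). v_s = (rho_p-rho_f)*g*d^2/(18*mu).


Density difference: rho_p - rho_f = 1101 - 1000 = 101 kg/m^3
d^2 = (4.2e-05)^2 = 1.764e-09 m^2
Numerator = (rho_p - rho_f) * g * d^2 = 101 * 9.81 * 1.764e-09 = 1.7477888e-06
Denominator = 18 * mu = 18 * 0.001 = 0.018
v_s = 1.7477888e-06 / 0.018 = 9.70994e-05 m/s
Check: Re = rho_f * v_s * d / mu = 1000 * 9.70994e-05 * 4.2e-05 / 0.001 = 0.00408 < 1, so Stokes' law applies.

9.70994e-05 m/s


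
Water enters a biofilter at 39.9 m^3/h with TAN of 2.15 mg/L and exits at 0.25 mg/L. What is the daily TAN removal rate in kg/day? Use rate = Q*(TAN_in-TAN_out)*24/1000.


Concentration drop: TAN_in - TAN_out = 2.15 - 0.25 = 1.9 mg/L
Hourly TAN removed = Q * dTAN = 39.9 m^3/h * 1.9 mg/L = 75.81 g/h  (m^3/h * mg/L = g/h)
Daily TAN removed = 75.81 * 24 = 1819.44 g/day
Convert to kg/day: 1819.44 / 1000 = 1.81944 kg/day

1.81944 kg/day


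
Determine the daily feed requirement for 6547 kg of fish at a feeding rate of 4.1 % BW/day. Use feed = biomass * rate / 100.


Feeding rate fraction = 4.1% / 100 = 0.041
Daily feed = 6547 kg * 0.041 = 268.427 kg/day

268.427 kg/day


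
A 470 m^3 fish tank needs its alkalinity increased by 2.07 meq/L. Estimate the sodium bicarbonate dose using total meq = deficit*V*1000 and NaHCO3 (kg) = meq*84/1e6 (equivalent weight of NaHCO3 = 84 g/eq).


Tank volume in L = 470 m^3 * 1000 = 470000 L
Total meq required = 2.07 meq/L * 470000 L = 972900 meq
NaHCO3 mass = 972900 meq * 84 mg/meq / 1e6 = 81.7236 kg

81.7236 kg


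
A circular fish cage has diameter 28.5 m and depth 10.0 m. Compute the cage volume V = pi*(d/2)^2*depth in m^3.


r = d/2 = 28.5/2 = 14.25 m
Base area = pi*r^2 = pi*14.25^2 = 637.93966 m^2
Volume = 637.93966 * 10.0 = 6379.4 m^3

6379.4 m^3


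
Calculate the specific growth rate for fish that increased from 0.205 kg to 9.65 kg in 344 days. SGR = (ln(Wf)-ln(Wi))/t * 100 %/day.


ln(W_f) = ln(9.65) = 2.2669579
ln(W_i) = ln(0.205) = -1.5847453
ln(W_f) - ln(W_i) = 2.2669579 - -1.5847453 = 3.8517032
SGR = 3.8517032 / 344 * 100 = 1.11968 %/day

1.11968 %/day


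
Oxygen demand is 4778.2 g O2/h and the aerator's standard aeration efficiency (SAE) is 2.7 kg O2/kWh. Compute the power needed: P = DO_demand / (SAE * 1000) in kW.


SAE in g O2/kWh = 2.7 * 1000 = 2700 g/kWh
P = DO_demand / SAE_g = 4778.2 / 2700 = 1.7697 kW

1.7697 kW


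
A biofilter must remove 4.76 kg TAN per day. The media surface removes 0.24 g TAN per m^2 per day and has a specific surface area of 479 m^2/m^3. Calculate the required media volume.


A = 4.76*1000 / 0.24 = 19833.333 m^2
V = 19833.333 / 479 = 41.4057

41.4057 m^3


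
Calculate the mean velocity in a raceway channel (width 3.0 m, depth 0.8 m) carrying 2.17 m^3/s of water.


Cross-sectional area = W * d = 3.0 * 0.8 = 2.4 m^2
Velocity = Q / A = 2.17 / 2.4 = 0.904167 m/s

0.904167 m/s


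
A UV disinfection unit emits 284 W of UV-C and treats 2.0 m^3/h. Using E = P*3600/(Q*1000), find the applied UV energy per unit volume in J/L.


Energy delivered per hour = 284 W * 3600 s = 1022400 J/h
Volume treated per hour = 2.0 m^3/h * 1000 = 2000 L/h
dose = 1022400 / 2000 = 511.2 J/L

511.2 J/L


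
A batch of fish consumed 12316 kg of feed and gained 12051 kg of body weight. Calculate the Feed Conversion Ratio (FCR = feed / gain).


FCR = feed consumed / weight gained
FCR = 12316 kg / 12051 kg = 1.02199

1.02199


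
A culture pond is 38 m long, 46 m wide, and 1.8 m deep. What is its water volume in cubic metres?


Base area = L * W = 38 * 46 = 1748 m^2
Volume = area * depth = 1748 * 1.8 = 3146.4 m^3

3146.4 m^3


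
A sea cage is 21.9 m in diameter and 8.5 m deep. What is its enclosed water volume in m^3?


r = d/2 = 21.9/2 = 10.95 m
Base area = pi*r^2 = pi*10.95^2 = 376.68481 m^2
Volume = 376.68481 * 8.5 = 3201.82 m^3

3201.82 m^3


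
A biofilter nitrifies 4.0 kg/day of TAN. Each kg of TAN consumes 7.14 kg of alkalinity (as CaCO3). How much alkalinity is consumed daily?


Alkalinity factor: 7.14 kg CaCO3 consumed per kg TAN nitrified
alk = 4.0 kg TAN * 7.14 = 28.56 kg CaCO3/day

28.56 kg CaCO3/day


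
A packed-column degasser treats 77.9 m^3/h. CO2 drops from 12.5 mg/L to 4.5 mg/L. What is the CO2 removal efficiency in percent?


CO2_out / CO2_in = 4.5 / 12.5 = 0.36
Fraction remaining = 0.36
efficiency = (1 - 0.36) * 100 = 64 %

64 %


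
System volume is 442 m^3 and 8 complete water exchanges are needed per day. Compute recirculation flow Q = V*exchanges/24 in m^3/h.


Daily recirculation volume = 442 m^3 * 8 = 3536 m^3/day
Flow rate Q = daily volume / 24 h = 3536 / 24 = 147.333 m^3/h

147.333 m^3/h


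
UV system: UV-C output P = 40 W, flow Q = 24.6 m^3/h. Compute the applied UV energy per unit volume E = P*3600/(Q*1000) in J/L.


Energy delivered per hour = 40 W * 3600 s = 144000 J/h
Volume treated per hour = 24.6 m^3/h * 1000 = 24600 L/h
dose = 144000 / 24600 = 5.85366 J/L

5.85366 J/L


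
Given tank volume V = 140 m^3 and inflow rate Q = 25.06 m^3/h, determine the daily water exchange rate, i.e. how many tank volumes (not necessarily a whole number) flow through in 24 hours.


Daily flow volume = 25.06 m^3/h * 24 h = 601.44 m^3/day
Exchanges = daily flow / tank volume = 601.44 / 140 = 4.296 exchanges/day

4.296 exchanges/day


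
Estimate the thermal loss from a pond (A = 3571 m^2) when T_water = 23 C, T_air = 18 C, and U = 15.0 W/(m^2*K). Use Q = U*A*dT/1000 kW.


Temperature difference dT = 23 - 18 = 5 K
Heat loss (W) = U * A * dT = 15.0 * 3571 * 5 = 267825 W
Convert to kW: 267825 / 1000 = 267.825 kW

267.825 kW


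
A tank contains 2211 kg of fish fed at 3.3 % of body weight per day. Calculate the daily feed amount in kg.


Feeding rate fraction = 3.3% / 100 = 0.033
Daily feed = 2211 kg * 0.033 = 72.963 kg/day

72.963 kg/day


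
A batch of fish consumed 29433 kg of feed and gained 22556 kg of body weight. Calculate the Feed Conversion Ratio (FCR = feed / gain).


FCR = feed consumed / weight gained
FCR = 29433 kg / 22556 kg = 1.30489

1.30489


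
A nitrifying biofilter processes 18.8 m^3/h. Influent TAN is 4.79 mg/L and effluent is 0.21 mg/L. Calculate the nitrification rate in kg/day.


Concentration drop: TAN_in - TAN_out = 4.79 - 0.21 = 4.58 mg/L
Hourly TAN removed = Q * dTAN = 18.8 m^3/h * 4.58 mg/L = 86.104 g/h  (m^3/h * mg/L = g/h)
Daily TAN removed = 86.104 * 24 = 2066.496 g/day
Convert to kg/day: 2066.496 / 1000 = 2.066496 kg/day

2.066496 kg/day


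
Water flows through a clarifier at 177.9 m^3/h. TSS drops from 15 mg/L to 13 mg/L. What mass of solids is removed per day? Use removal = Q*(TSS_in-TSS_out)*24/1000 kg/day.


Concentration drop: TSS_in - TSS_out = 15 - 13 = 2 mg/L
Hourly solids removed = Q * dTSS = 177.9 m^3/h * 2 mg/L = 355.8 g/h  (m^3/h * mg/L = g/h)
Daily solids removed = 355.8 * 24 = 8539.2 g/day
Convert g to kg: 8539.2 / 1000 = 8.5392 kg/day

8.5392 kg/day


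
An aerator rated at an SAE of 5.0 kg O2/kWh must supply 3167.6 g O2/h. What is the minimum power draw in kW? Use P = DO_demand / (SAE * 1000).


SAE in g O2/kWh = 5.0 * 1000 = 5000 g/kWh
P = DO_demand / SAE_g = 3167.6 / 5000 = 0.63352 kW

0.63352 kW


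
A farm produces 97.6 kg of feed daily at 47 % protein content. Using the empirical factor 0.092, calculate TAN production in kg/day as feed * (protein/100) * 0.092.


Protein in feed = 97.6 * 47/100 = 45.872 kg/day
TAN = protein * 0.092 = 45.872 * 0.092 = 4.220224 kg/day

4.220224 kg/day


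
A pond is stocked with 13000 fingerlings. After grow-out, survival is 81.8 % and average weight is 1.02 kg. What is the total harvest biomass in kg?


Survivors = 13000 * 81.8/100 = 10634 fish
Harvest biomass = survivors * W_f = 10634 * 1.02 = 10846.68 kg

10846.68 kg


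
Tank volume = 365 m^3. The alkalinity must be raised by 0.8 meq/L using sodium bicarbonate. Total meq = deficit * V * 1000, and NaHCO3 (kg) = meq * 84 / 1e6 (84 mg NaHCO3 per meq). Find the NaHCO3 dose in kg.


Tank volume in L = 365 m^3 * 1000 = 365000 L
Total meq required = 0.8 meq/L * 365000 L = 292000 meq
NaHCO3 mass = 292000 meq * 84 mg/meq / 1e6 = 24.528 kg

24.528 kg


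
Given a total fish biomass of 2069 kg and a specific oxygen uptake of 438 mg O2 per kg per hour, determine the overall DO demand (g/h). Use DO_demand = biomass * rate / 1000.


Total O2 consumption (mg/h) = 2069 kg * 438 mg/(kg*h) = 906222 mg/h
Convert to g/h: 906222 / 1000 = 906.222 g/h

906.222 g/h


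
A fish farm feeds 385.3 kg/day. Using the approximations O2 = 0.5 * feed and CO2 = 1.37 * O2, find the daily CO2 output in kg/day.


O2 = 385.3 * 0.5 = 192.65
CO2 = 192.65 * 1.37 = 263.9305

263.9305 kg/day


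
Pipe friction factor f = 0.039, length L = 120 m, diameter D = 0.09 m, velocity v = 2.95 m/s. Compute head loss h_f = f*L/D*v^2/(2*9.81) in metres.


v^2 = 2.95^2 = 8.7025 m^2/s^2
L/D = 120/0.09 = 1333.3333
h_f = f*(L/D)*v^2/(2g) = 0.039 * 1333.3333 * 8.7025 / 19.62 = 23.0647 m

23.0647 m


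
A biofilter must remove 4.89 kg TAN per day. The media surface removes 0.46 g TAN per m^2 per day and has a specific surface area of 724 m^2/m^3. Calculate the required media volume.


A = 4.89*1000 / 0.46 = 10630.435 m^2
V = 10630.435 / 724 = 14.6829

14.6829 m^3


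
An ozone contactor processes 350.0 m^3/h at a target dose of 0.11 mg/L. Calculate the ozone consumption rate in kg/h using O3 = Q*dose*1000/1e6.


O3 demand (mg/h) = Q * dose * 1000 = 350.0 * 0.11 * 1000 = 38500 mg/h
Convert mg to kg: 38500 / 1e6 = 0.0385 kg/h

0.0385 kg/h


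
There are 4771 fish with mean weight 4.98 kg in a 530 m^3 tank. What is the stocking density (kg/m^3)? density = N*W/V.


Total biomass = 4771 fish * 4.98 kg = 23759.58 kg
Density = total biomass / volume = 23759.58 / 530 = 44.8294 kg/m^3

44.8294 kg/m^3


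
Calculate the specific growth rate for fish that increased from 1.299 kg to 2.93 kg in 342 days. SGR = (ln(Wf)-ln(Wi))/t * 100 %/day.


ln(W_f) = ln(2.93) = 1.0750024
ln(W_i) = ln(1.299) = 0.26159474
ln(W_f) - ln(W_i) = 1.0750024 - 0.26159474 = 0.81340766
SGR = 0.81340766 / 342 * 100 = 0.237838 %/day

0.237838 %/day


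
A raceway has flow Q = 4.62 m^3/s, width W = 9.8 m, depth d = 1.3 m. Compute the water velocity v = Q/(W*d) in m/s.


Cross-sectional area = W * d = 9.8 * 1.3 = 12.74 m^2
Velocity = Q / A = 4.62 / 12.74 = 0.362637 m/s

0.362637 m/s


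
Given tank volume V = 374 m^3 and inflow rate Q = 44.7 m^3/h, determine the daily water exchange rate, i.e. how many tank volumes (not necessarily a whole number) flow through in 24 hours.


Daily flow volume = 44.7 m^3/h * 24 h = 1072.8 m^3/day
Exchanges = daily flow / tank volume = 1072.8 / 374 = 2.86845 exchanges/day

2.86845 exchanges/day


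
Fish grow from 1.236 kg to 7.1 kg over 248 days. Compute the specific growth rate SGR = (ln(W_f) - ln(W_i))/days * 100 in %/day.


ln(W_f) = ln(7.1) = 1.9600948
ln(W_i) = ln(1.236) = 0.21188036
ln(W_f) - ln(W_i) = 1.9600948 - 0.21188036 = 1.7482144
SGR = 1.7482144 / 248 * 100 = 0.704925 %/day

0.704925 %/day


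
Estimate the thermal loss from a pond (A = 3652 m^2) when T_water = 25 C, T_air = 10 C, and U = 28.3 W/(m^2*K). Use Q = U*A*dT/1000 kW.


Temperature difference dT = 25 - 10 = 15 K
Heat loss (W) = U * A * dT = 28.3 * 3652 * 15 = 1550274 W
Convert to kW: 1550274 / 1000 = 1550.274 kW

1550.274 kW


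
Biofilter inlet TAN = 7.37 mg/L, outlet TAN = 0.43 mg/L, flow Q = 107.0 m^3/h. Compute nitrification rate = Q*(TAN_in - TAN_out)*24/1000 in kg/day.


Concentration drop: TAN_in - TAN_out = 7.37 - 0.43 = 6.94 mg/L
Hourly TAN removed = Q * dTAN = 107.0 m^3/h * 6.94 mg/L = 742.58 g/h  (m^3/h * mg/L = g/h)
Daily TAN removed = 742.58 * 24 = 17821.92 g/day
Convert to kg/day: 17821.92 / 1000 = 17.82192 kg/day

17.82192 kg/day


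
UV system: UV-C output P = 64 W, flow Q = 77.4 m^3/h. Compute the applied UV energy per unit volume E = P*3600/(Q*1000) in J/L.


Energy delivered per hour = 64 W * 3600 s = 230400 J/h
Volume treated per hour = 77.4 m^3/h * 1000 = 77400 L/h
dose = 230400 / 77400 = 2.97674 J/L

2.97674 J/L


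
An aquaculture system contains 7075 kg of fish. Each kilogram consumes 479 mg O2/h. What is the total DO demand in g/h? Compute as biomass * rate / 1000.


Total O2 consumption (mg/h) = 7075 kg * 479 mg/(kg*h) = 3388925 mg/h
Convert to g/h: 3388925 / 1000 = 3388.925 g/h

3388.925 g/h


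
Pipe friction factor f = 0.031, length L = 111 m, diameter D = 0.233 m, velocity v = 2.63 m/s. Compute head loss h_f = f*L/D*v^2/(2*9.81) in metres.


v^2 = 2.63^2 = 6.9169 m^2/s^2
L/D = 111/0.233 = 476.39485
h_f = f*(L/D)*v^2/(2g) = 0.031 * 476.39485 * 6.9169 / 19.62 = 5.20644 m

5.20644 m


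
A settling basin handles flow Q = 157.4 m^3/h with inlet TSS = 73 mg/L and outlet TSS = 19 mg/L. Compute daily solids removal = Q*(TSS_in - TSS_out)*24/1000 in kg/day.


Concentration drop: TSS_in - TSS_out = 73 - 19 = 54 mg/L
Hourly solids removed = Q * dTSS = 157.4 m^3/h * 54 mg/L = 8499.6 g/h  (m^3/h * mg/L = g/h)
Daily solids removed = 8499.6 * 24 = 203990.4 g/day
Convert g to kg: 203990.4 / 1000 = 203.9904 kg/day

203.9904 kg/day


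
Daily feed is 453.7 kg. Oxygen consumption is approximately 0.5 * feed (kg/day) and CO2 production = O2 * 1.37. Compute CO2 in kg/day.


O2 = 453.7 * 0.5 = 226.85
CO2 = 226.85 * 1.37 = 310.7845

310.7845 kg/day


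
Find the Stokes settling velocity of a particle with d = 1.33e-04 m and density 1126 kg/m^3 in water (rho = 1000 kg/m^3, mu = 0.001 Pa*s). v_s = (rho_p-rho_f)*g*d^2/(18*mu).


Density difference: rho_p - rho_f = 1126 - 1000 = 126 kg/m^3
d^2 = (1.33e-04)^2 = 1.7689e-08 m^2
Numerator = (rho_p - rho_f) * g * d^2 = 126 * 9.81 * 1.7689e-08 = 2.1864665e-05
Denominator = 18 * mu = 18 * 0.001 = 0.018
v_s = 2.1864665e-05 / 0.018 = 0.0012147 m/s
Check: Re = rho_f * v_s * d / mu = 1000 * 0.0012147 * 1.33e-04 / 0.001 = 0.162 < 1, so Stokes' law applies.

0.0012147 m/s


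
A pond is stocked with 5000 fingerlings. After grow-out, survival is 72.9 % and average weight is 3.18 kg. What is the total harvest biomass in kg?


Survivors = 5000 * 72.9/100 = 3645 fish
Harvest biomass = survivors * W_f = 3645 * 3.18 = 11591.1 kg

11591.1 kg


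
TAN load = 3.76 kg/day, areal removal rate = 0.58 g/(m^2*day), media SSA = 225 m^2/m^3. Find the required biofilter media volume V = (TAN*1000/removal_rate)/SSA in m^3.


A = 3.76*1000 / 0.58 = 6482.7586 m^2
V = 6482.7586 / 225 = 28.8123

28.8123 m^3


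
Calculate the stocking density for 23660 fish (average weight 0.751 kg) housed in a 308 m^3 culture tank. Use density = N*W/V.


Total biomass = 23660 fish * 0.751 kg = 17768.66 kg
Density = total biomass / volume = 17768.66 / 308 = 57.6905 kg/m^3

57.6905 kg/m^3


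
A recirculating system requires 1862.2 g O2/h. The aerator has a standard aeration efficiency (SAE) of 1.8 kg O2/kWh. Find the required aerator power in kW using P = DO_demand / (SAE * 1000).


SAE in g O2/kWh = 1.8 * 1000 = 1800 g/kWh
P = DO_demand / SAE_g = 1862.2 / 1800 = 1.03456 kW

1.03456 kW


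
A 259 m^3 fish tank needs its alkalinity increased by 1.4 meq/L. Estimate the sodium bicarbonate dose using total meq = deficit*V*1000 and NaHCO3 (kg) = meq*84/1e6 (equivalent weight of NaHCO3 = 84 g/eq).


Tank volume in L = 259 m^3 * 1000 = 259000 L
Total meq required = 1.4 meq/L * 259000 L = 362600 meq
NaHCO3 mass = 362600 meq * 84 mg/meq / 1e6 = 30.4584 kg

30.4584 kg


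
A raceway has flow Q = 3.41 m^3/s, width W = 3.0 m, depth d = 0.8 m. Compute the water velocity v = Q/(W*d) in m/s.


Cross-sectional area = W * d = 3.0 * 0.8 = 2.4 m^2
Velocity = Q / A = 3.41 / 2.4 = 1.42083 m/s

1.42083 m/s


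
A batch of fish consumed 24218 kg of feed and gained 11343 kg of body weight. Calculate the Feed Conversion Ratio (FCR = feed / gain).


FCR = feed consumed / weight gained
FCR = 24218 kg / 11343 kg = 2.13506

2.13506


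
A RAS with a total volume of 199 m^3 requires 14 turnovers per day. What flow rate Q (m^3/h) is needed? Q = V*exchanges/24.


Daily recirculation volume = 199 m^3 * 14 = 2786 m^3/day
Flow rate Q = daily volume / 24 h = 2786 / 24 = 116.083 m^3/h

116.083 m^3/h


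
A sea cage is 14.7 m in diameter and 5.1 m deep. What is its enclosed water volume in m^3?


r = d/2 = 14.7/2 = 7.35 m
Base area = pi*r^2 = pi*7.35^2 = 169.71669 m^2
Volume = 169.71669 * 5.1 = 865.555 m^3

865.555 m^3


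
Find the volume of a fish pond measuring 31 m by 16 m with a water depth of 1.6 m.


Base area = L * W = 31 * 16 = 496 m^2
Volume = area * depth = 496 * 1.6 = 793.6 m^3

793.6 m^3
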